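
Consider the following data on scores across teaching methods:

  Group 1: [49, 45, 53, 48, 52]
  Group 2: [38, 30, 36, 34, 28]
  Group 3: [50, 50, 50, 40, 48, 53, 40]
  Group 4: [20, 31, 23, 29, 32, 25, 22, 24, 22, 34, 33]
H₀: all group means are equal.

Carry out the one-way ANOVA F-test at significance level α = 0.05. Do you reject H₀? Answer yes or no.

reject H₀: yes

Group means [49.40, 33.20, 47.29, 26.82], grand mean 37.107
SSB = Σnᵢ(x̄ᵢ−x̄)² = 2721.614; SSW = ΣΣ(x−x̄ᵢ)² = 529.065
MSB = 2721.614/3 = 907.2045; MSW = 529.065/24 = 22.0444
F = MSB/MSW = 41.1536
df = (3, 24)
p-value (upper-tail) = 0.00000
At α=0.05: p < α → reject H₀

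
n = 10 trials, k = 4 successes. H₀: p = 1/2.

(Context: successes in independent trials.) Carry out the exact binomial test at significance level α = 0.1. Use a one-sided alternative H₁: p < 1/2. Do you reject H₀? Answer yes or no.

Exact binomial: n=10, k=4, p₀=1/2=0.5000
P(X≤4) from Σ C(n,i)·p₀^i·(1−p₀)^(n−i)
p-value (one-sided, H₁ less) = 0.37695
At α=0.1: p ≥ α → fail to reject H₀

reject H₀: no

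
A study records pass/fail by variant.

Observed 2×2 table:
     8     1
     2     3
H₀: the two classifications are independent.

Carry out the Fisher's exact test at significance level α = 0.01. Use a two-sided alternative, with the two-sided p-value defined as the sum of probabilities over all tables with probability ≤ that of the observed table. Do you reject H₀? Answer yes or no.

Margins: r₁=9, r₂=5, c₁=10, c₂=4, n=14
p_obs = C(9,8)·C(5,2)/C(14,10); sum pmf over tables with pmf ≤ p_obs
p-value (two-sided) = 0.09491
At α=0.01: p ≥ α → fail to reject H₀

reject H₀: no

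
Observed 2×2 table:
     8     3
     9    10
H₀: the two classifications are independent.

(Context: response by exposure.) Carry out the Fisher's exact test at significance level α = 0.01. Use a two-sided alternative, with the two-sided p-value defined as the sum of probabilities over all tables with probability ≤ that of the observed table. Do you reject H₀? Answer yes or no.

reject H₀: no

Margins: r₁=11, r₂=19, c₁=17, c₂=13, n=30
p_obs = C(11,8)·C(19,9)/C(30,17); sum pmf over tables with pmf ≤ p_obs
p-value (two-sided) = 0.25949
At α=0.01: p ≥ α → fail to reject H₀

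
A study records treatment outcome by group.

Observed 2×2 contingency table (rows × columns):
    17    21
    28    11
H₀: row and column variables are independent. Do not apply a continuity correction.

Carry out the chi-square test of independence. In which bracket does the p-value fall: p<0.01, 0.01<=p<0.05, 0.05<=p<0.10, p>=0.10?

Row totals [38, 39], col totals [45, 32], n=77
χ² = (17−22.21)²/22.21 + (21−15.79)²/15.79 + (28−22.79)²/22.79 + (11−16.21)²/16.21 = 5.8019
df = 1
p-value (upper-tail) = 0.01601
→ bracket: 0.01<=p<0.05

p-value bracket: 0.01<=p<0.05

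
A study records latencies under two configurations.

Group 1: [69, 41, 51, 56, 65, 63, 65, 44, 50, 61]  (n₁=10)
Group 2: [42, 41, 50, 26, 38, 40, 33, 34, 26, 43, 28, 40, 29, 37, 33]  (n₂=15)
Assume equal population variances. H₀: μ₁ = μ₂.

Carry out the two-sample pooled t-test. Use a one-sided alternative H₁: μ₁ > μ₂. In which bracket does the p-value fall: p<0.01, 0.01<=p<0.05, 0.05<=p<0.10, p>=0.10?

p-value bracket: p<0.01

x̄₁=56.500, s₁=9.618, n₁=10
x̄₂=36.000, s₂=6.959, n₂=15
s_p² = [9·9.618² + 14·6.959²]/23 = 65.6739
SE = √(s_p²·(1/10+1/15)) = 3.3084
t = (56.500−36.000)/3.3084 = 6.1963
df = 23
p-value (one-sided, H₁ greater) = 0.00000
→ bracket: p<0.01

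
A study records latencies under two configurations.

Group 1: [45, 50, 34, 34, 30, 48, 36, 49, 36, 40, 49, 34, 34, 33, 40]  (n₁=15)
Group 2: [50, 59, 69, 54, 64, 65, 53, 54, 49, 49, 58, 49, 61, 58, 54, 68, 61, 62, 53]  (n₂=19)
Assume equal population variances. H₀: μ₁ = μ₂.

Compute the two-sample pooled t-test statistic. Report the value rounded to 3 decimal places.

x̄₁=39.467, s₁=6.927, n₁=15
x̄₂=57.368, s₂=6.405, n₂=19
s_p² = [14·6.927² + 18·6.405²]/32 = 44.0673
SE = √(s_p²·(1/15+1/19)) = 2.2928
t = (39.467−57.368)/2.2928 = -7.8076
df = 32

test statistic = -7.808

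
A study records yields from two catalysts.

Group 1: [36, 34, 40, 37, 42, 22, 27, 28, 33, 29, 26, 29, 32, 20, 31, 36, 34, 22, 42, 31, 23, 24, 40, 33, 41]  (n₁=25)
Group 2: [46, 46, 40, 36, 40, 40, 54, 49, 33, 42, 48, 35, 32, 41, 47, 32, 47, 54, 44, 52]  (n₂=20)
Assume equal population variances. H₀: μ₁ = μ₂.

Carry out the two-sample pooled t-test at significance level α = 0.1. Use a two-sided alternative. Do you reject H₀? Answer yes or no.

x̄₁=31.680, s₁=6.644, n₁=25
x̄₂=42.900, s₂=6.965, n₂=20
s_p² = [24·6.644² + 19·6.965²]/43 = 46.0753
SE = √(s_p²·(1/25+1/20)) = 2.0364
t = (31.680−42.900)/2.0364 = -5.5098
df = 43
p-value (two-sided) = 0.00000
At α=0.1: p < α → reject H₀

reject H₀: yes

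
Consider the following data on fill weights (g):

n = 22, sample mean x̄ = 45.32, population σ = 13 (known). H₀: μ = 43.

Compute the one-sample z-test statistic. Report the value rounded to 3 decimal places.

SE = σ/√n = 13/√22 = 2.7716
z = (x̄−μ₀)/SE = (45.32−43)/2.7716 = 0.8371

test statistic = 0.837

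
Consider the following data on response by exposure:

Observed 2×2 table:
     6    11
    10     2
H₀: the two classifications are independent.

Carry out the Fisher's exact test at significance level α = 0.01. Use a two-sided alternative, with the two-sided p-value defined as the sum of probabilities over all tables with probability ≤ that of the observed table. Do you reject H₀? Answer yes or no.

Margins: r₁=17, r₂=12, c₁=16, c₂=13, n=29
p_obs = C(17,6)·C(12,10)/C(29,16); sum pmf over tables with pmf ≤ p_obs
p-value (two-sided) = 0.02157
At α=0.01: p ≥ α → fail to reject H₀

reject H₀: no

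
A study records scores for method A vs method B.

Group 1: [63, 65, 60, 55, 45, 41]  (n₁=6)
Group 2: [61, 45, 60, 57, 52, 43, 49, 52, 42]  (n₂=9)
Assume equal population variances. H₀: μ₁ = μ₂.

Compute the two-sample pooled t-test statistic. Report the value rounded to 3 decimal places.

test statistic = 0.829

x̄₁=54.833, s₁=9.847, n₁=6
x̄₂=51.222, s₂=7.102, n₂=9
s_p² = [5·9.847² + 8·7.102²]/13 = 68.3376
SE = √(s_p²·(1/6+1/9)) = 4.3569
t = (54.833−51.222)/4.3569 = 0.8288
df = 13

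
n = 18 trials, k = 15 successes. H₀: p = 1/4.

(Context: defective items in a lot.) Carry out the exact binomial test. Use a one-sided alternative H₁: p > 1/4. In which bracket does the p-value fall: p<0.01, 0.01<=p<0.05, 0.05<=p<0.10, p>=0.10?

p-value bracket: p<0.01

Exact binomial: n=18, k=15, p₀=1/4=0.2500
P(X≥15) from Σ C(n,i)·p₀^i·(1−p₀)^(n−i)
p-value (one-sided, H₁ greater) = 0.00000
→ bracket: p<0.01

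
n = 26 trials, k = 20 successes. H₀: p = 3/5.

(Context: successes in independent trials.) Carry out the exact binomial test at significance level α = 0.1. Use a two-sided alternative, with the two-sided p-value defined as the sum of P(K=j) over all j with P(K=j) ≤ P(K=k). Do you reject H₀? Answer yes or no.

Exact binomial: n=26, k=20, p₀=3/5=0.6000
P(X=j) = C(n,j)·p₀^j·(1−p₀)^(n−j); p = Σ P(X=j) over j with P(X=j) ≤ P(X=20)
p-value (two-sided) = 0.10764
At α=0.1: p ≥ α → fail to reject H₀

reject H₀: no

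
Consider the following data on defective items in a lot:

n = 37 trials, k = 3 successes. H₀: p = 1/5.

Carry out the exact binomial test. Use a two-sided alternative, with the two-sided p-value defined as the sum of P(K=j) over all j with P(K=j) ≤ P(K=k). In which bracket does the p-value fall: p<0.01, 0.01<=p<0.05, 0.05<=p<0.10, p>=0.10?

p-value bracket: 0.05<=p<0.10

Exact binomial: n=37, k=3, p₀=1/5=0.2000
P(X=j) = C(n,j)·p₀^j·(1−p₀)^(n−j); p = Σ P(X=j) over j with P(X=j) ≤ P(X=3)
p-value (two-sided) = 0.09671
→ bracket: 0.05<=p<0.10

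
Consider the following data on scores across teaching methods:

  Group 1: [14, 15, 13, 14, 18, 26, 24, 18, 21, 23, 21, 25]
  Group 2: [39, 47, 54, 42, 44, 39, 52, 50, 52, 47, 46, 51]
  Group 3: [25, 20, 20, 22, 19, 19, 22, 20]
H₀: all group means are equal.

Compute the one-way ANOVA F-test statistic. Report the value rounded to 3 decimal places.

test statistic = 143.447

Group means [19.33, 46.92, 20.88], grand mean 30.062
SSB = Σnᵢ(x̄ᵢ−x̄)² = 5465.417; SSW = ΣΣ(x−x̄ᵢ)² = 552.458
MSB = 5465.417/2 = 2732.7083; MSW = 552.458/29 = 19.0503
F = MSB/MSW = 143.4471
df = (2, 29)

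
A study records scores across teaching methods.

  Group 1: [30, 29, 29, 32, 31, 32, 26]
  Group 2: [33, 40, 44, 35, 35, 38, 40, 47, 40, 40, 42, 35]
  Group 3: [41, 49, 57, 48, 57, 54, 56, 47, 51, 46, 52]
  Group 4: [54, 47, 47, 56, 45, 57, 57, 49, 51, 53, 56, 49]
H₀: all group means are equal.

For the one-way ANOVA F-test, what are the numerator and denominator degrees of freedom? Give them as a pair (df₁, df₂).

degrees of freedom = [3, 38]

k = 4 groups, N = 42 total
df = (k−1, N−k) = (4−1, 42−4) = (3, 38)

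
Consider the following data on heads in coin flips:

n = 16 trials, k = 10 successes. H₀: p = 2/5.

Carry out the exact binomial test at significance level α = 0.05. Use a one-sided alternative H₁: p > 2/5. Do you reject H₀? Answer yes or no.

Exact binomial: n=16, k=10, p₀=2/5=0.4000
P(X≥10) from Σ C(n,i)·p₀^i·(1−p₀)^(n−i)
p-value (one-sided, H₁ greater) = 0.05832
At α=0.05: p ≥ α → fail to reject H₀

reject H₀: no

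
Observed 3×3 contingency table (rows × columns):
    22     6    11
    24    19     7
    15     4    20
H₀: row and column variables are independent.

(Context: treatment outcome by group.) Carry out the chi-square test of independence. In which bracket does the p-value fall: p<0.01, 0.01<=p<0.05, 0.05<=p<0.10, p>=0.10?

Row totals [39, 50, 39], col totals [61, 29, 38], n=128
χ² = (22−18.59)²/18.59 + (6−8.84)²/8.84 + (11−11.58)²/11.58 + (24−23.83)²/23.83 + (19−11.33)²/11.33 + (7−14.84)²/14.84 + (15−18.59)²/18.59 + (4−8.84)²/8.84 + (20−11.58)²/11.58 = 20.3726
df = 4
p-value (upper-tail) = 0.00042
→ bracket: p<0.01

p-value bracket: p<0.01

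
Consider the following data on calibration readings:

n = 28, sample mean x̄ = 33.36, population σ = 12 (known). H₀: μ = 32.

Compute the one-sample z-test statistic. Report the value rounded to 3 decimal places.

test statistic = 0.600

SE = σ/√n = 12/√28 = 2.2678
z = (x̄−μ₀)/SE = (33.36−32)/2.2678 = 0.5997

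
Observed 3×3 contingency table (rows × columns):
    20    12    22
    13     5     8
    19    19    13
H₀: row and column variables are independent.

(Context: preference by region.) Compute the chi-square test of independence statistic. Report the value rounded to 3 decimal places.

Row totals [54, 26, 51], col totals [52, 36, 43], n=131
χ² = (20−21.44)²/21.44 + (12−14.84)²/14.84 + (22−17.73)²/17.73 + (13−10.32)²/10.32 + (5−7.15)²/7.15 + (8−8.53)²/8.53 + (19−20.24)²/20.24 + (19−14.02)²/14.02 + (13−16.74)²/16.74 = 5.7286
df = 4

test statistic = 5.729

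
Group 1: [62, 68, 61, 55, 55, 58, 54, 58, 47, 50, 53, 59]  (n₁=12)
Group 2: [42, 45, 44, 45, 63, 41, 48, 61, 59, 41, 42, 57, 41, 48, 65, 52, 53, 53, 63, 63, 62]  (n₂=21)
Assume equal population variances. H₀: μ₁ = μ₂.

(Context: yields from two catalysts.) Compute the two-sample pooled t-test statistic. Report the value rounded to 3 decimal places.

test statistic = 1.717

x̄₁=56.667, s₁=5.630, n₁=12
x̄₂=51.810, s₂=8.790, n₂=21
s_p² = [11·5.630² + 20·8.790²]/31 = 61.0937
SE = √(s_p²·(1/12+1/21)) = 2.8285
t = (56.667−51.810)/2.8285 = 1.7172
df = 31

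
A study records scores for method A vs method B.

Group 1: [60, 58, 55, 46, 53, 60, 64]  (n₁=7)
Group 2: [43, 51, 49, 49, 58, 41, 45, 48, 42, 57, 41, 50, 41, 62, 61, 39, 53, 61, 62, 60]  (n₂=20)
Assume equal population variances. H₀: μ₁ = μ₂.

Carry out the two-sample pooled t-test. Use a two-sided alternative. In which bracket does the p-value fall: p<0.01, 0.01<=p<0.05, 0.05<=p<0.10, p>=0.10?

x̄₁=56.571, s₁=5.884, n₁=7
x̄₂=50.650, s₂=8.119, n₂=20
s_p² = [6·5.884² + 19·8.119²]/25 = 58.4106
SE = √(s_p²·(1/7+1/20)) = 3.3563
t = (56.571−50.650)/3.3563 = 1.7643
df = 25
p-value (two-sided) = 0.08991
→ bracket: 0.05<=p<0.10

p-value bracket: 0.05<=p<0.10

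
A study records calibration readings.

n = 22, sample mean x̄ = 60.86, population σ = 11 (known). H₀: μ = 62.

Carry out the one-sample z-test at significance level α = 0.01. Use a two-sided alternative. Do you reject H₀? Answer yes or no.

SE = σ/√n = 11/√22 = 2.3452
z = (x̄−μ₀)/SE = (60.86−62)/2.3452 = -0.4861
p-value (two-sided) = 0.62690
At α=0.01: p ≥ α → fail to reject H₀

reject H₀: no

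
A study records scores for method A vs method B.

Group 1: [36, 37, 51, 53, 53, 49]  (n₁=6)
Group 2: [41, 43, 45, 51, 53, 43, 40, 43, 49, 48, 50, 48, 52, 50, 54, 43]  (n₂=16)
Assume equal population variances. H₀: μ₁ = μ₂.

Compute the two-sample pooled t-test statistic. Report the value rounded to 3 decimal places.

x̄₁=46.500, s₁=7.893, n₁=6
x̄₂=47.062, s₂=4.494, n₂=16
s_p² = [5·7.893² + 15·4.494²]/20 = 30.7219
SE = √(s_p²·(1/6+1/16)) = 2.6534
t = (46.500−47.062)/2.6534 = -0.2120
df = 20

test statistic = -0.212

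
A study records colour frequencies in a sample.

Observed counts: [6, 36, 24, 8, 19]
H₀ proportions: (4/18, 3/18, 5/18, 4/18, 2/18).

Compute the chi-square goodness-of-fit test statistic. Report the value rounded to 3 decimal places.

test statistic = 52.684

n = 93; E_i = n·p_i = [20.67, 15.50, 25.83, 20.67, 10.33]
χ² = (6−20.67)²/20.67 + (36−15.50)²/15.50 + (24−25.83)²/25.83 + (8−20.67)²/20.67 + (19−10.33)²/10.33 = 52.6839
df = 4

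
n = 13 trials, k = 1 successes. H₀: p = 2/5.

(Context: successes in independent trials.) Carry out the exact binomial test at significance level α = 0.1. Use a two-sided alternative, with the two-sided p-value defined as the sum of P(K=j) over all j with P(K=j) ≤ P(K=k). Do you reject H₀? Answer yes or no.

Exact binomial: n=13, k=1, p₀=2/5=0.4000
P(X=j) = C(n,j)·p₀^j·(1−p₀)^(n−j); p = Σ P(X=j) over j with P(X=j) ≤ P(X=1)
p-value (two-sided) = 0.02042
At α=0.1: p < α → reject H₀

reject H₀: yes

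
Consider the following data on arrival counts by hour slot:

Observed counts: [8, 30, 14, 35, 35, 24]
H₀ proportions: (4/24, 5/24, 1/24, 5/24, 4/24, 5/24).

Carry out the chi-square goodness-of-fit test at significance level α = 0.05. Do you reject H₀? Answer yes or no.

reject H₀: yes

n = 146; E_i = n·p_i = [24.33, 30.42, 6.08, 30.42, 24.33, 30.42]
χ² = (8−24.33)²/24.33 + (30−30.42)²/30.42 + (14−6.08)²/6.08 + (35−30.42)²/30.42 + (35−24.33)²/24.33 + (24−30.42)²/30.42 = 27.9918
df = 5
p-value (upper-tail) = 0.00004
At α=0.05: p < α → reject H₀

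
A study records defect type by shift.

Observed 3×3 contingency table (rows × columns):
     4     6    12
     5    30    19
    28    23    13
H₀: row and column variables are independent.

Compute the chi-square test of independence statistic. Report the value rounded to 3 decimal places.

Row totals [22, 54, 64], col totals [37, 59, 44], n=140
χ² = (4−5.81)²/5.81 + (6−9.27)²/9.27 + (12−6.91)²/6.91 + (5−14.27)²/14.27 + (30−22.76)²/22.76 + (19−16.97)²/16.97 + (28−16.91)²/16.91 + (23−26.97)²/26.97 + (13−20.11)²/20.11 = 24.3987
df = 4

test statistic = 24.399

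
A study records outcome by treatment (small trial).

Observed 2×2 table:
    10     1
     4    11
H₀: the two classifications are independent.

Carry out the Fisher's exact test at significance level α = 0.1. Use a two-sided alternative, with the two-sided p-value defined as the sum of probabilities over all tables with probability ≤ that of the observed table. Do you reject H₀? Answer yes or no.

Margins: r₁=11, r₂=15, c₁=14, c₂=12, n=26
p_obs = C(11,10)·C(15,4)/C(26,14); sum pmf over tables with pmf ≤ p_obs
p-value (two-sided) = 0.00172
At α=0.1: p < α → reject H₀

reject H₀: yes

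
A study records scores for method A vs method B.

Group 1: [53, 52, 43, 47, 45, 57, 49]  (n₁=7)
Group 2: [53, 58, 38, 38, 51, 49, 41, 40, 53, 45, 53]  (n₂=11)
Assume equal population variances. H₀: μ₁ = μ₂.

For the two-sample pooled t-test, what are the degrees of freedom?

df = n₁ + n₂ − 2 = 7 + 11 − 2 = 16

degrees of freedom = 16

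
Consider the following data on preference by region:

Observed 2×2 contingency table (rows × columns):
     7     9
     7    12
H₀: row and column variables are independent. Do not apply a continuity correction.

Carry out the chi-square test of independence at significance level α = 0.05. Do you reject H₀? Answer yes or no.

reject H₀: no

Row totals [16, 19], col totals [14, 21], n=35
χ² = (7−6.40)²/6.40 + (9−9.60)²/9.60 + (7−7.60)²/7.60 + (12−11.40)²/11.40 = 0.1727
df = 1
p-value (upper-tail) = 0.67773
At α=0.05: p ≥ α → fail to reject H₀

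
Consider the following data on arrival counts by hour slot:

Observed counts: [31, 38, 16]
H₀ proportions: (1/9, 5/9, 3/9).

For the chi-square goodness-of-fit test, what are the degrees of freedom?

df = k − 1 = 3 − 1 = 2

degrees of freedom = 2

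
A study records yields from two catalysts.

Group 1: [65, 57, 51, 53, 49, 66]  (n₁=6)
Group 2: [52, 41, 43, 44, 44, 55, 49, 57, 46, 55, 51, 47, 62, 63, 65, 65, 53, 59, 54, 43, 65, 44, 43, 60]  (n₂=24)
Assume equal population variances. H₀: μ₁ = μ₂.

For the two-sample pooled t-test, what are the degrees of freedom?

degrees of freedom = 28

df = n₁ + n₂ − 2 = 6 + 24 − 2 = 28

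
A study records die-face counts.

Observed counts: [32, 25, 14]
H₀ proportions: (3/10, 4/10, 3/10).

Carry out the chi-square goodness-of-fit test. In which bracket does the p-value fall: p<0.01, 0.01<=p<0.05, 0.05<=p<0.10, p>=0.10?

n = 71; E_i = n·p_i = [21.30, 28.40, 21.30]
χ² = (32−21.30)²/21.30 + (25−28.40)²/28.40 + (14−21.30)²/21.30 = 8.2840
df = 2
p-value (upper-tail) = 0.01589
→ bracket: 0.01<=p<0.05

p-value bracket: 0.01<=p<0.05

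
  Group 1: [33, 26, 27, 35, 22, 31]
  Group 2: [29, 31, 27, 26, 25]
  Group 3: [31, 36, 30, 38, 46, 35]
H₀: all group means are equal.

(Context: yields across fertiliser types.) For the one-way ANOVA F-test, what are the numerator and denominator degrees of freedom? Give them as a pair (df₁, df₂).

degrees of freedom = [2, 14]

k = 3 groups, N = 17 total
df = (k−1, N−k) = (3−1, 17−3) = (2, 14)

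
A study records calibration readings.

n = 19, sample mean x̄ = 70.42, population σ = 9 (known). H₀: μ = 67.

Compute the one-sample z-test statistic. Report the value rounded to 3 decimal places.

test statistic = 1.656

SE = σ/√n = 9/√19 = 2.0647
z = (x̄−μ₀)/SE = (70.42−67)/2.0647 = 1.6564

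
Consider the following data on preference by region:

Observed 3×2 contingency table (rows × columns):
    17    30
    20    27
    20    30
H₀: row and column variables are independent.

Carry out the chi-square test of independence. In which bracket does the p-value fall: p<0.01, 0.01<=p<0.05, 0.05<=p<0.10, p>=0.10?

Row totals [47, 47, 50], col totals [57, 87], n=144
χ² = (17−18.60)²/18.60 + (30−28.40)²/28.40 + (20−18.60)²/18.60 + (27−28.40)²/28.40 + (20−19.79)²/19.79 + (30−30.21)²/30.21 = 0.4059
df = 2
p-value (upper-tail) = 0.81631
→ bracket: p>=0.10

p-value bracket: p>=0.10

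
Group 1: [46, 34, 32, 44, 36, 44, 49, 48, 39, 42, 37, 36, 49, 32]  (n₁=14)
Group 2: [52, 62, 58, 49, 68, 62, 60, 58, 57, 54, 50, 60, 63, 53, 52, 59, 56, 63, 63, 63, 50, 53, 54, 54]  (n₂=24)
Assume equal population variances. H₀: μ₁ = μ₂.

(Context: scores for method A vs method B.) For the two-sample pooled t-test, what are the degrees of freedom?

df = n₁ + n₂ − 2 = 14 + 24 − 2 = 36

degrees of freedom = 36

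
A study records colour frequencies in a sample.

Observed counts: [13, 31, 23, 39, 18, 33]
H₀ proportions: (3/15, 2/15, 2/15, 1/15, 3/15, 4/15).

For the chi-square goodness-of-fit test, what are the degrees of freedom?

degrees of freedom = 5

df = k − 1 = 6 − 1 = 5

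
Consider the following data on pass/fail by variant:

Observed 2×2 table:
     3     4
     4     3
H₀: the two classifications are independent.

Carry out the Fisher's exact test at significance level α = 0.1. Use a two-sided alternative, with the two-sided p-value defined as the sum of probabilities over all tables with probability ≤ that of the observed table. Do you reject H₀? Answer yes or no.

Margins: r₁=7, r₂=7, c₁=7, c₂=7, n=14
p_obs = C(7,3)·C(7,4)/C(14,7); sum pmf over tables with pmf ≤ p_obs
p-value (two-sided) = 1.00000
At α=0.1: p ≥ α → fail to reject H₀

reject H₀: no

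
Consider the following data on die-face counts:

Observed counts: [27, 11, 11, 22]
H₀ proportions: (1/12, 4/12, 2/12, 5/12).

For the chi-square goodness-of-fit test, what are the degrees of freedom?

df = k − 1 = 4 − 1 = 3

degrees of freedom = 3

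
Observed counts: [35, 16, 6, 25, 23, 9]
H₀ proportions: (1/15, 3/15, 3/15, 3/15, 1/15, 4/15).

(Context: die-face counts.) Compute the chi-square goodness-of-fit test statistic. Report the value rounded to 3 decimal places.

n = 114; E_i = n·p_i = [7.60, 22.80, 22.80, 22.80, 7.60, 30.40]
χ² = (35−7.60)²/7.60 + (16−22.80)²/22.80 + (6−22.80)²/22.80 + (25−22.80)²/22.80 + (23−7.60)²/7.60 + (9−30.40)²/30.40 = 159.6732
df = 5

test statistic = 159.673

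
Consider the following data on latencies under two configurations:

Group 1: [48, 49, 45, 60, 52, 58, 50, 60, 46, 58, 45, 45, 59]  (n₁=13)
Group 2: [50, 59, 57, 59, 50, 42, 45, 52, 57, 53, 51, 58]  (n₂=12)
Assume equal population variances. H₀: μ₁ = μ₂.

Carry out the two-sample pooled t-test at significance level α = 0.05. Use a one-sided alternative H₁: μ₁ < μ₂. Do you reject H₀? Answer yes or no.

x̄₁=51.923, s₁=6.198, n₁=13
x̄₂=52.750, s₂=5.529, n₂=12
s_p² = [12·6.198² + 11·5.529²]/23 = 34.6597
SE = √(s_p²·(1/13+1/12)) = 2.3568
t = (51.923−52.750)/2.3568 = -0.3509
df = 23
p-value (one-sided, H₁ less) = 0.36444
At α=0.05: p ≥ α → fail to reject H₀

reject H₀: no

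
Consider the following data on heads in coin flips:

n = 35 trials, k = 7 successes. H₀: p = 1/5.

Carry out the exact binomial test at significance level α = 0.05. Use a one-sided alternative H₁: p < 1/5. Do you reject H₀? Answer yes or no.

Exact binomial: n=35, k=7, p₀=1/5=0.2000
P(X≤7) from Σ C(n,i)·p₀^i·(1−p₀)^(n−i)
p-value (one-sided, H₁ less) = 0.59933
At α=0.05: p ≥ α → fail to reject H₀

reject H₀: no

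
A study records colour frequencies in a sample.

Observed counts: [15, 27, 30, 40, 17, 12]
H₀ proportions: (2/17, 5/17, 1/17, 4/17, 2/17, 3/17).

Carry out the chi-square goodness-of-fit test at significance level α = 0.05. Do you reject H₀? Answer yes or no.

n = 141; E_i = n·p_i = [16.59, 41.47, 8.29, 33.18, 16.59, 24.88]
χ² = (15−16.59)²/16.59 + (27−41.47)²/41.47 + (30−8.29)²/8.29 + (40−33.18)²/33.18 + (17−16.59)²/16.59 + (12−24.88)²/24.88 = 70.0894
df = 5
p-value (upper-tail) = 0.00000
At α=0.05: p < α → reject H₀

reject H₀: yes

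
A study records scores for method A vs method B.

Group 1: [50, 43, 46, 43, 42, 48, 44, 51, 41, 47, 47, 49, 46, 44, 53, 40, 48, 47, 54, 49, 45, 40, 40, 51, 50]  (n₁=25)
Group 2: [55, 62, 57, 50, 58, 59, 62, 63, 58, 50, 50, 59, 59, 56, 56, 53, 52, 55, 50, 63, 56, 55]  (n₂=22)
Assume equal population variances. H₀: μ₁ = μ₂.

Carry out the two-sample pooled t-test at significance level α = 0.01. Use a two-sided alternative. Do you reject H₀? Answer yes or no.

reject H₀: yes

x̄₁=46.320, s₁=4.069, n₁=25
x̄₂=56.273, s₂=4.233, n₂=22
s_p² = [24·4.069² + 21·4.233²]/45 = 17.1956
SE = √(s_p²·(1/25+1/22)) = 1.2122
t = (46.320−56.273)/1.2122 = -8.2104
df = 45
p-value (two-sided) = 0.00000
At α=0.01: p < α → reject H₀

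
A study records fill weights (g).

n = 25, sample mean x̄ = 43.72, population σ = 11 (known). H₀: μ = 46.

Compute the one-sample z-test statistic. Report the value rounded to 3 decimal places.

SE = σ/√n = 11/√25 = 2.2000
z = (x̄−μ₀)/SE = (43.72−46)/2.2000 = -1.0364

test statistic = -1.036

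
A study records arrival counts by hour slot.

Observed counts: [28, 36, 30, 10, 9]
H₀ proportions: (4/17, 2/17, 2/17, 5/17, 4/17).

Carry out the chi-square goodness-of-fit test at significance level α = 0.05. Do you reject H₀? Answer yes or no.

n = 113; E_i = n·p_i = [26.59, 13.29, 13.29, 33.24, 26.59]
χ² = (28−26.59)²/26.59 + (36−13.29)²/13.29 + (30−13.29)²/13.29 + (10−33.24)²/33.24 + (9−26.59)²/26.59 = 87.7279
df = 4
p-value (upper-tail) = 0.00000
At α=0.05: p < α → reject H₀

reject H₀: yes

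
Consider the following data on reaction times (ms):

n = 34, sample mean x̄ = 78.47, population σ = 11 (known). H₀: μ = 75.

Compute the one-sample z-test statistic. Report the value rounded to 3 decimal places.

SE = σ/√n = 11/√34 = 1.8865
z = (x̄−μ₀)/SE = (78.47−75)/1.8865 = 1.8394

test statistic = 1.839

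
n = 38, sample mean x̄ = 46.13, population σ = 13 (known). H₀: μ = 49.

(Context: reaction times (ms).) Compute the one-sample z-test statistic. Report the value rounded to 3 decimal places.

test statistic = -1.361

SE = σ/√n = 13/√38 = 2.1089
z = (x̄−μ₀)/SE = (46.13−49)/2.1089 = -1.3609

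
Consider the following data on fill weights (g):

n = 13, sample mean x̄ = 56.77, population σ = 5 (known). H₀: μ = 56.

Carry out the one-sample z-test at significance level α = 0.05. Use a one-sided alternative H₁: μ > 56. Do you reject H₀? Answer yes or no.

SE = σ/√n = 5/√13 = 1.3868
z = (x̄−μ₀)/SE = (56.77−56)/1.3868 = 0.5553
p-value (one-sided, H₁ greater) = 0.28936
At α=0.05: p ≥ α → fail to reject H₀

reject H₀: no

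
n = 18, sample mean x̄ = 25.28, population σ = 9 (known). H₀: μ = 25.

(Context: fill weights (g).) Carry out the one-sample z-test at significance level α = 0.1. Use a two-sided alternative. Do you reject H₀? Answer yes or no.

SE = σ/√n = 9/√18 = 2.1213
z = (x̄−μ₀)/SE = (25.28−25)/2.1213 = 0.1320
p-value (two-sided) = 0.89499
At α=0.1: p ≥ α → fail to reject H₀

reject H₀: no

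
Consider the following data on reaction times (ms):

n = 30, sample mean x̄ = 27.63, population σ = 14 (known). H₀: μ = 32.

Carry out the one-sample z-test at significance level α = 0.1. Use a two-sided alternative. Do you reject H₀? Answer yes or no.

reject H₀: yes

SE = σ/√n = 14/√30 = 2.5560
z = (x̄−μ₀)/SE = (27.63−32)/2.5560 = -1.7097
p-value (two-sided) = 0.08733
At α=0.1: p < α → reject H₀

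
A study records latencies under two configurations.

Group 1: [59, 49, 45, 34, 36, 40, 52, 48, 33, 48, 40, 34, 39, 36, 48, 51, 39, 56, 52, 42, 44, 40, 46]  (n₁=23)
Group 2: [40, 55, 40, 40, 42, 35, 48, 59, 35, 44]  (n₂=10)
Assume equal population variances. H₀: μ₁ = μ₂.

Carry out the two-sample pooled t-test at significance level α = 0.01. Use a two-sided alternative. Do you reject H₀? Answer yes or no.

reject H₀: no

x̄₁=43.957, s₁=7.308, n₁=23
x̄₂=43.800, s₂=7.997, n₂=10
s_p² = [22·7.308² + 9·7.997²]/31 = 56.4696
SE = √(s_p²·(1/23+1/10)) = 2.8464
t = (43.957−43.800)/2.8464 = 0.0550
df = 31
p-value (two-sided) = 0.95650
At α=0.01: p ≥ α → fail to reject H₀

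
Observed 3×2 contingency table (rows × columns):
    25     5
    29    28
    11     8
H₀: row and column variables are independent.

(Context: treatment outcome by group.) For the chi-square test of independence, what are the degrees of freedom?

degrees of freedom = 2

df = (r−1)(c−1) = (3−1)·(2−1) = 2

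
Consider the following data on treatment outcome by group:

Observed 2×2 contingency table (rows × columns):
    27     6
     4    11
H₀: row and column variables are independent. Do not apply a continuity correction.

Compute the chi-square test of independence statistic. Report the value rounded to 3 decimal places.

test statistic = 13.714

Row totals [33, 15], col totals [31, 17], n=48
χ² = (27−21.31)²/21.31 + (6−11.69)²/11.69 + (4−9.69)²/9.69 + (11−5.31)²/5.31 = 13.7136
df = 1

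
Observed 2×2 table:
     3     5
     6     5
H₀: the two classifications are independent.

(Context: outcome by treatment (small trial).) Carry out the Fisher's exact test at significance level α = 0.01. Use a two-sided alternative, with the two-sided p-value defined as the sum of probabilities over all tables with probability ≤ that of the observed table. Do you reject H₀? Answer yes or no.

Margins: r₁=8, r₂=11, c₁=9, c₂=10, n=19
p_obs = C(8,3)·C(11,6)/C(19,9); sum pmf over tables with pmf ≤ p_obs
p-value (two-sided) = 0.64992
At α=0.01: p ≥ α → fail to reject H₀

reject H₀: no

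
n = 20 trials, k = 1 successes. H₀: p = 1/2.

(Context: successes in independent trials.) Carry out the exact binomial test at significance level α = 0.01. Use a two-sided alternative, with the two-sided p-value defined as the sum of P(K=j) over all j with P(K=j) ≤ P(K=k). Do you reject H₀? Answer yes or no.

Exact binomial: n=20, k=1, p₀=1/2=0.5000
P(X=j) = C(n,j)·p₀^j·(1−p₀)^(n−j); p = Σ P(X=j) over j with P(X=j) ≤ P(X=1)
p-value (two-sided) = 0.00004
At α=0.01: p < α → reject H₀

reject H₀: yes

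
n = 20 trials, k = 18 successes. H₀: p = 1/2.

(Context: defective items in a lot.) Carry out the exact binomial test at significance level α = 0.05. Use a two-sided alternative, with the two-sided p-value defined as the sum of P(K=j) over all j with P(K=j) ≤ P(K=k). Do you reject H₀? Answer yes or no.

reject H₀: yes

Exact binomial: n=20, k=18, p₀=1/2=0.5000
P(X=j) = C(n,j)·p₀^j·(1−p₀)^(n−j); p = Σ P(X=j) over j with P(X=j) ≤ P(X=18)
p-value (two-sided) = 0.00040
At α=0.05: p < α → reject H₀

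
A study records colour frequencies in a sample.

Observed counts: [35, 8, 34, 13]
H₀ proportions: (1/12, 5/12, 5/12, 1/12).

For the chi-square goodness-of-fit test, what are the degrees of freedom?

df = k − 1 = 4 − 1 = 3

degrees of freedom = 3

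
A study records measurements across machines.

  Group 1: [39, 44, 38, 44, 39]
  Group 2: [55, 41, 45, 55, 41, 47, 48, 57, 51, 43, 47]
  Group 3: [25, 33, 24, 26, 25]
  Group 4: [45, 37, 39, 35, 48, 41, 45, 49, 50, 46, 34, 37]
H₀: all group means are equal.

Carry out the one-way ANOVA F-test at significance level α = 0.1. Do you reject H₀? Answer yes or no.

reject H₀: yes

Group means [40.80, 48.18, 26.60, 42.17], grand mean 41.606
SSB = Σnᵢ(x̄ᵢ−x̄)² = 1608.576; SSW = ΣΣ(x−x̄ᵢ)² = 765.303
MSB = 1608.576/3 = 536.1919; MSW = 765.303/29 = 26.3898
F = MSB/MSW = 20.3182
df = (3, 29)
p-value (upper-tail) = 0.00000
At α=0.1: p < α → reject H₀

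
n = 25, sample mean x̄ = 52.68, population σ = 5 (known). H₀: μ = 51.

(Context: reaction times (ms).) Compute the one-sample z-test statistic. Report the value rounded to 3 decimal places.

SE = σ/√n = 5/√25 = 1.0000
z = (x̄−μ₀)/SE = (52.68−51)/1.0000 = 1.6800

test statistic = 1.680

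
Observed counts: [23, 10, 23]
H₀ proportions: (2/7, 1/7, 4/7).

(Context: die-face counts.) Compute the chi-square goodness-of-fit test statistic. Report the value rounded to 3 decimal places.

n = 56; E_i = n·p_i = [16.00, 8.00, 32.00]
χ² = (23−16.00)²/16.00 + (10−8.00)²/8.00 + (23−32.00)²/32.00 = 6.0938
df = 2

test statistic = 6.094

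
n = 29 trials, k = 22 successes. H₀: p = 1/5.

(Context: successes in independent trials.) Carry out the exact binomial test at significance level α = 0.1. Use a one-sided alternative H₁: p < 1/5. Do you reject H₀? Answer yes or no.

Exact binomial: n=29, k=22, p₀=1/5=0.2000
P(X≤22) from Σ C(n,i)·p₀^i·(1−p₀)^(n−i)
p-value (one-sided, H₁ less) = 1.00000
At α=0.1: p ≥ α → fail to reject H₀

reject H₀: no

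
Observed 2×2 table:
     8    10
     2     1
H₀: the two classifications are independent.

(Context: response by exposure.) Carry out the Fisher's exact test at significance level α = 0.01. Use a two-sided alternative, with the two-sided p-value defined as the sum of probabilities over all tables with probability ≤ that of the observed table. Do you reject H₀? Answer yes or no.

reject H₀: no

Margins: r₁=18, r₂=3, c₁=10, c₂=11, n=21
p_obs = C(18,8)·C(3,2)/C(21,10); sum pmf over tables with pmf ≤ p_obs
p-value (two-sided) = 0.58647
At α=0.01: p ≥ α → fail to reject H₀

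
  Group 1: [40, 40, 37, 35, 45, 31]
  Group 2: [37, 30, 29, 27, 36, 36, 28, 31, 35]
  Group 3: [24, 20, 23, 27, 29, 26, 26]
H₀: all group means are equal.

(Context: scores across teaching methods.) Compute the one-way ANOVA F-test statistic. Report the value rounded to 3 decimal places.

Group means [38.00, 32.11, 25.00], grand mean 31.455
SSB = Σnᵢ(x̄ᵢ−x̄)² = 552.566; SSW = ΣΣ(x−x̄ᵢ)² = 288.889
MSB = 552.566/2 = 276.2828; MSW = 288.889/19 = 15.2047
F = MSB/MSW = 18.1709
df = (2, 19)

test statistic = 18.171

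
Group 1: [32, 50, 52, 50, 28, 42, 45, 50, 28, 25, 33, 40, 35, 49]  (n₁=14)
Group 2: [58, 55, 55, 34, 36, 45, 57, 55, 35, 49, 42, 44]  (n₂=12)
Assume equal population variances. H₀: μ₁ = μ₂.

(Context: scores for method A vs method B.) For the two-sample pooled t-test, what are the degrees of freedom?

degrees of freedom = 24

df = n₁ + n₂ − 2 = 14 + 12 − 2 = 24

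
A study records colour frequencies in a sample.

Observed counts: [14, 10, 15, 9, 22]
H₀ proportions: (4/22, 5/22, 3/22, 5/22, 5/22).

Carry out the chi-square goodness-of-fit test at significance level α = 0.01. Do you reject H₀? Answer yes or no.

reject H₀: no

n = 70; E_i = n·p_i = [12.73, 15.91, 9.55, 15.91, 15.91]
χ² = (14−12.73)²/12.73 + (10−15.91)²/15.91 + (15−9.55)²/9.55 + (9−15.91)²/15.91 + (22−15.91)²/15.91 = 10.7714
df = 4
p-value (upper-tail) = 0.02926
At α=0.01: p ≥ α → fail to reject H₀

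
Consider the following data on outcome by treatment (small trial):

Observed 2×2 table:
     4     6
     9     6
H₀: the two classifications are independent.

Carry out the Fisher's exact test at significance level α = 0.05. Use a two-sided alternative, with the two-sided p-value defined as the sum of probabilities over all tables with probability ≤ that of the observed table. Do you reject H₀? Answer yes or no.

reject H₀: no

Margins: r₁=10, r₂=15, c₁=13, c₂=12, n=25
p_obs = C(10,4)·C(15,9)/C(25,13); sum pmf over tables with pmf ≤ p_obs
p-value (two-sided) = 0.42831
At α=0.05: p ≥ α → fail to reject H₀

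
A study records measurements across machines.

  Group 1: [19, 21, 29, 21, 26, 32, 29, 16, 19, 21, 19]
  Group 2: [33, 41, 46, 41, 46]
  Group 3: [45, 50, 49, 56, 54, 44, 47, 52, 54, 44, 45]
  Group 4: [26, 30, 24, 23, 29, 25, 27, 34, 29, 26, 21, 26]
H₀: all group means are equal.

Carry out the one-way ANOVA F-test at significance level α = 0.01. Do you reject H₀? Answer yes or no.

Group means [22.91, 41.40, 49.09, 26.67], grand mean 33.821
SSB = Σnᵢ(x̄ᵢ−x̄)² = 4776.059; SSW = ΣΣ(x−x̄ᵢ)² = 711.685
MSB = 4776.059/3 = 1592.0196; MSW = 711.685/35 = 20.3339
F = MSB/MSW = 78.2940
df = (3, 35)
p-value (upper-tail) = 0.00000
At α=0.01: p < α → reject H₀

reject H₀: yes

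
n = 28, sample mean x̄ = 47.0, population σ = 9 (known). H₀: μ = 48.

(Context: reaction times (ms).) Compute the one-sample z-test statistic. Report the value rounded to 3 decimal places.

test statistic = -0.588

SE = σ/√n = 9/√28 = 1.7008
z = (x̄−μ₀)/SE = (47.0−48)/1.7008 = -0.5879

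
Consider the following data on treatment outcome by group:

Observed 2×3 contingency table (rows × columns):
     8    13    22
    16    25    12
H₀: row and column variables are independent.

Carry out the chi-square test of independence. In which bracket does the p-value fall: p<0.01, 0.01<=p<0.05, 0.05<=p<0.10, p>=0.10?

p-value bracket: 0.01<=p<0.05

Row totals [43, 53], col totals [24, 38, 34], n=96
χ² = (8−10.75)²/10.75 + (13−17.02)²/17.02 + (22−15.23)²/15.23 + (16−13.25)²/13.25 + (25−20.98)²/20.98 + (12−18.77)²/18.77 = 8.4473
df = 2
p-value (upper-tail) = 0.01465
→ bracket: 0.01<=p<0.05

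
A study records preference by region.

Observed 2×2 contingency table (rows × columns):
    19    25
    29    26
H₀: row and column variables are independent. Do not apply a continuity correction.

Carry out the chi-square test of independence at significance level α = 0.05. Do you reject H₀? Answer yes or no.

Row totals [44, 55], col totals [48, 51], n=99
χ² = (19−21.33)²/21.33 + (25−22.67)²/22.67 + (29−26.67)²/26.67 + (26−28.33)²/28.33 = 0.8917
df = 1
p-value (upper-tail) = 0.34501
At α=0.05: p ≥ α → fail to reject H₀

reject H₀: no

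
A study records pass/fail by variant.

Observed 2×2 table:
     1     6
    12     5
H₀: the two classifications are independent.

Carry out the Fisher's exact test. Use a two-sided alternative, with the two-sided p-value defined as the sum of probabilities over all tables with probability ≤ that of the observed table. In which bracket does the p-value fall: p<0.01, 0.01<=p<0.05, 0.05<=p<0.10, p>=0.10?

p-value bracket: 0.01<=p<0.05

Margins: r₁=7, r₂=17, c₁=13, c₂=11, n=24
p_obs = C(7,1)·C(17,12)/C(24,13); sum pmf over tables with pmf ≤ p_obs
p-value (two-sided) = 0.02326
→ bracket: 0.01<=p<0.05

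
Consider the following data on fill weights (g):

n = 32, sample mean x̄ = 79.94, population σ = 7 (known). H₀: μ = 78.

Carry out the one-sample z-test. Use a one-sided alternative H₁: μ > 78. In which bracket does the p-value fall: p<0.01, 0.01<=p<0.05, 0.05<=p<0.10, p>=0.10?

p-value bracket: 0.05<=p<0.10

SE = σ/√n = 7/√32 = 1.2374
z = (x̄−μ₀)/SE = (79.94−78)/1.2374 = 1.5678
p-value (one-sided, H₁ greater) = 0.05847
→ bracket: 0.05<=p<0.10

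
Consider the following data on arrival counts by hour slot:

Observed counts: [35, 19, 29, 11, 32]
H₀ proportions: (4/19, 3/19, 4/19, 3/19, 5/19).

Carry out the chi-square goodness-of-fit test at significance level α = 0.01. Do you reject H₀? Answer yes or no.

n = 126; E_i = n·p_i = [26.53, 19.89, 26.53, 19.89, 33.16]
χ² = (35−26.53)²/26.53 + (19−19.89)²/19.89 + (29−26.53)²/26.53 + (11−19.89)²/19.89 + (32−33.16)²/33.16 = 6.9950
df = 4
p-value (upper-tail) = 0.13615
At α=0.01: p ≥ α → fail to reject H₀

reject H₀: no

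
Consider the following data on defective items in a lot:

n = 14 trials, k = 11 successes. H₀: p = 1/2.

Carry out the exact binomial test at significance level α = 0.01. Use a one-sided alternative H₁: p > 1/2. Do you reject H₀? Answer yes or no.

Exact binomial: n=14, k=11, p₀=1/2=0.5000
P(X≥11) from Σ C(n,i)·p₀^i·(1−p₀)^(n−i)
p-value (one-sided, H₁ greater) = 0.02869
At α=0.01: p ≥ α → fail to reject H₀

reject H₀: no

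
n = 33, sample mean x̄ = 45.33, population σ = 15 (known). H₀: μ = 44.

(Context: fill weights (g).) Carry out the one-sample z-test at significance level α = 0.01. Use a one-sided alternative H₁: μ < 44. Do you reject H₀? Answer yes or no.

reject H₀: no

SE = σ/√n = 15/√33 = 2.6112
z = (x̄−μ₀)/SE = (45.33−44)/2.6112 = 0.5094
p-value (one-sided, H₁ less) = 0.69475
At α=0.01: p ≥ α → fail to reject H₀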